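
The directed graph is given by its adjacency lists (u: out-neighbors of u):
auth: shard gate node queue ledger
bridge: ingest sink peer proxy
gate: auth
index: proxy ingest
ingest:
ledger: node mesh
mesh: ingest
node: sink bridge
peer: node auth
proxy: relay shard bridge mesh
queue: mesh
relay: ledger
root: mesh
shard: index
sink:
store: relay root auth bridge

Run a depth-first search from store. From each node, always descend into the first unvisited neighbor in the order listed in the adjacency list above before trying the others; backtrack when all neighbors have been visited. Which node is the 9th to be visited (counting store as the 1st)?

auth

Visit store
store → relay
relay → ledger
ledger → node
node → sink
node → bridge
bridge → ingest
bridge → peer
peer → auth
auth → shard
shard → index
index → proxy
proxy → mesh
auth → gate
auth → queue
store → root

Visit order: store, relay, ledger, node, sink, bridge, ingest, peer, auth, shard, index, proxy, mesh, gate, queue, root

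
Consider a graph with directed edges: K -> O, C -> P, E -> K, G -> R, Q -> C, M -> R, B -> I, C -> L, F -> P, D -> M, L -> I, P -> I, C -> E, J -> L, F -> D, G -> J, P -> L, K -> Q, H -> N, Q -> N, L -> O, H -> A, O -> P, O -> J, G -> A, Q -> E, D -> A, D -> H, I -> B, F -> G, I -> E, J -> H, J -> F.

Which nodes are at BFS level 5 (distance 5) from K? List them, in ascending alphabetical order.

M, R

Level 0: K
Level 1: O, Q
Level 2: C, E, J, N, P
Level 3: F, H, I, L
Level 4: A, B, D, G
Level 5: M, R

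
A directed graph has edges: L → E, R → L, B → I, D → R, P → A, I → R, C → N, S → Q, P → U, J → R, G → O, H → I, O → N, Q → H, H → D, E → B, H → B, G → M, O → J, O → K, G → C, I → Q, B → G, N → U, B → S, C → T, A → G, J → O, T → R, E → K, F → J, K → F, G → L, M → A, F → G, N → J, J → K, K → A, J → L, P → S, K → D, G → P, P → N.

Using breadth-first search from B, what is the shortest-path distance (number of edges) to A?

Level 0: B
Level 1: G, I, S
Level 2: C, L, M, O, P, Q, R
Level 3: A, E, H, J, K, N, T, U
Level 4: D, F
A first appears at level 3.

3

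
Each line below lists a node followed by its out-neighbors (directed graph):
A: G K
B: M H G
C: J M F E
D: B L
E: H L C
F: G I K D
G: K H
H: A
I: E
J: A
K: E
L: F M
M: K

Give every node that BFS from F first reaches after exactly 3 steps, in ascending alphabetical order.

Level 0: F
Level 1: D, G, I, K
Level 2: B, E, H, L
Level 3: A, C, M
Level 4: J

A, C, M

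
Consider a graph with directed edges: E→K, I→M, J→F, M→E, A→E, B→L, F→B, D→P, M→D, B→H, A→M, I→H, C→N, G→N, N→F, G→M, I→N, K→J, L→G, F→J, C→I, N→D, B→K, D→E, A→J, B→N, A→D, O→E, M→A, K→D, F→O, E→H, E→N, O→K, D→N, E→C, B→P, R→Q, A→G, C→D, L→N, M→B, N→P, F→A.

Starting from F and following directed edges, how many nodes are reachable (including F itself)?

16

BFS from F visits: F, A, B, J, O, D, E, G, M, H, K, L, N, P, C, I
Reachable nodes: 16 of 18 total.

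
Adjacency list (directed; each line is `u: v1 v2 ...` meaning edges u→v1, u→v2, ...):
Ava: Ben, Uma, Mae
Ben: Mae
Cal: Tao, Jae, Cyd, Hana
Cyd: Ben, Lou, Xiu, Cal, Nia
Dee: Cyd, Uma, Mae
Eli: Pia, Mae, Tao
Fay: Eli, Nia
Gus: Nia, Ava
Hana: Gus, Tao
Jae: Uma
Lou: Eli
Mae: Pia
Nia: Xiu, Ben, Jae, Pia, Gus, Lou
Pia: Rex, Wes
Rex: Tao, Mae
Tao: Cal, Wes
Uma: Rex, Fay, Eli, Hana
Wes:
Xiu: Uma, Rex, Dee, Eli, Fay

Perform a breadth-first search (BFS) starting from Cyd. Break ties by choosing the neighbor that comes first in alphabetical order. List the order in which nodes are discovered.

Visit Cyd; enqueue Ben, Cal, Lou, Nia, Xiu → queue [Ben, Cal, Lou, Nia, Xiu]
Visit Ben; enqueue Mae → queue [Cal, Lou, Nia, Xiu, Mae]
Visit Cal; enqueue Hana, Jae, Tao → queue [Lou, Nia, Xiu, Mae, Hana, Jae, Tao]
Visit Lou; enqueue Eli → queue [Nia, Xiu, Mae, Hana, Jae, Tao, Eli]
Visit Nia; enqueue Gus, Pia → queue [Xiu, Mae, Hana, Jae, Tao, Eli, Gus, Pia]
Visit Xiu; enqueue Dee, Fay, Rex, Uma → queue [Mae, Hana, Jae, Tao, Eli, Gus, Pia, Dee, Fay, Rex, Uma]
Visit Mae → queue [Hana, Jae, Tao, Eli, Gus, Pia, Dee, Fay, Rex, Uma]
Visit Hana → queue [Jae, Tao, Eli, Gus, Pia, Dee, Fay, Rex, Uma]
Visit Jae → queue [Tao, Eli, Gus, Pia, Dee, Fay, Rex, Uma]
Visit Tao; enqueue Wes → queue [Eli, Gus, Pia, Dee, Fay, Rex, Uma, Wes]
Visit Eli → queue [Gus, Pia, Dee, Fay, Rex, Uma, Wes]
Visit Gus; enqueue Ava → queue [Pia, Dee, Fay, Rex, Uma, Wes, Ava]
Visit Pia → queue [Dee, Fay, Rex, Uma, Wes, Ava]
Visit Dee → queue [Fay, Rex, Uma, Wes, Ava]
Visit Fay → queue [Rex, Uma, Wes, Ava]
Visit Rex → queue [Uma, Wes, Ava]
Visit Uma → queue [Wes, Ava]
Visit Wes → queue [Ava]
Visit Ava → queue []

Cyd -> Ben -> Cal -> Lou -> Nia -> Xiu -> Mae -> Hana -> Jae -> Tao -> Eli -> Gus -> Pia -> Dee -> Fay -> Rex -> Uma -> Wes -> Ava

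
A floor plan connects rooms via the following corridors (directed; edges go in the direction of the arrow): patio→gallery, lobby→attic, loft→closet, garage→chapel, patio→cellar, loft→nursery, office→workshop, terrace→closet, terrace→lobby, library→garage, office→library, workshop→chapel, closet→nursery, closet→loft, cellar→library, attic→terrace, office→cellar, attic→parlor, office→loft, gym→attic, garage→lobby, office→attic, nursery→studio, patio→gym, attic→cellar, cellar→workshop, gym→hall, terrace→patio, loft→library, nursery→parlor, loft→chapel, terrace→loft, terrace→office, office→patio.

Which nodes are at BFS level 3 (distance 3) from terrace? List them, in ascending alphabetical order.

garage, hall, parlor, studio

Level 0: terrace
Level 1: closet, lobby, loft, office, patio
Level 2: attic, cellar, chapel, gallery, gym, library, nursery, workshop
Level 3: garage, hall, parlor, studio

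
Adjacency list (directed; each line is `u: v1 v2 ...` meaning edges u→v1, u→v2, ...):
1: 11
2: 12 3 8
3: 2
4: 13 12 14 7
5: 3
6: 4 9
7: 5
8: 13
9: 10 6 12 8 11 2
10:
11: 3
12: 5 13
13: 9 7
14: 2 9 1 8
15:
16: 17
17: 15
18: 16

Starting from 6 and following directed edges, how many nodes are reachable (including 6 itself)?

14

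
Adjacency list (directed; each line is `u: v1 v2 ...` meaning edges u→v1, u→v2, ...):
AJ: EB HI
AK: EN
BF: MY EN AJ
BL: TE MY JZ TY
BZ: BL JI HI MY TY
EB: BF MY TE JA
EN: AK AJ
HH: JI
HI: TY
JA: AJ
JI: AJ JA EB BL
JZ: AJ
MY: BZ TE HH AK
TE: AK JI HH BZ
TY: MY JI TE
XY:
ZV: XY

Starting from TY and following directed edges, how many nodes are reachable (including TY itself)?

15

BFS from TY visits: TY, MY, JI, TE, BZ, HH, AK, AJ, JA, EB, BL, HI, EN, BF, JZ
Reachable nodes: 15 of 17 total.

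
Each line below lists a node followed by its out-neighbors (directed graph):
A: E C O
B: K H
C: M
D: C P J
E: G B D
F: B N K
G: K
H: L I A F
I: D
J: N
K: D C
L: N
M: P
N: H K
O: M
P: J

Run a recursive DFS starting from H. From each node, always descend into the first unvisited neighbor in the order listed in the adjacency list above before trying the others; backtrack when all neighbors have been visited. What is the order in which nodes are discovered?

H, L, N, K, D, C, M, P, J, I, A, E, G, B, O, F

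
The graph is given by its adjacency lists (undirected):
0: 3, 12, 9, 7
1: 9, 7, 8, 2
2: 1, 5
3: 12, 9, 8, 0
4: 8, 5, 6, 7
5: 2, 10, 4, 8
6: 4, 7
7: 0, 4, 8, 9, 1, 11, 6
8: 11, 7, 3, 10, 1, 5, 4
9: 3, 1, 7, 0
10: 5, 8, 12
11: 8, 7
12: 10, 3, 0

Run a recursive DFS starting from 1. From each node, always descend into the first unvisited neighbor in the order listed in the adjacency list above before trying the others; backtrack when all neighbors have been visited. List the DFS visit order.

Visit 1
1 → 9
9 → 3
3 → 12
12 → 10
10 → 5
5 → 2
5 → 4
4 → 8
8 → 11
11 → 7
7 → 0
7 → 6

1 -> 9 -> 3 -> 12 -> 10 -> 5 -> 2 -> 4 -> 8 -> 11 -> 7 -> 0 -> 6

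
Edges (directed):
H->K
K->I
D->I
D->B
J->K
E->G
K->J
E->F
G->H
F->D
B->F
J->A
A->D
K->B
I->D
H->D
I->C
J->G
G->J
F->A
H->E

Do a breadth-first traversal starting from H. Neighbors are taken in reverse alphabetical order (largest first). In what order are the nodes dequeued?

H, K, E, D, J, I, B, G, F, A, C

Visit H; enqueue K, E, D → queue [K, E, D]
Visit K; enqueue J, I, B → queue [E, D, J, I, B]
Visit E; enqueue G, F → queue [D, J, I, B, G, F]
Visit D → queue [J, I, B, G, F]
Visit J; enqueue A → queue [I, B, G, F, A]
Visit I; enqueue C → queue [B, G, F, A, C]
Visit B → queue [G, F, A, C]
Visit G → queue [F, A, C]
Visit F → queue [A, C]
Visit A → queue [C]
Visit C → queue []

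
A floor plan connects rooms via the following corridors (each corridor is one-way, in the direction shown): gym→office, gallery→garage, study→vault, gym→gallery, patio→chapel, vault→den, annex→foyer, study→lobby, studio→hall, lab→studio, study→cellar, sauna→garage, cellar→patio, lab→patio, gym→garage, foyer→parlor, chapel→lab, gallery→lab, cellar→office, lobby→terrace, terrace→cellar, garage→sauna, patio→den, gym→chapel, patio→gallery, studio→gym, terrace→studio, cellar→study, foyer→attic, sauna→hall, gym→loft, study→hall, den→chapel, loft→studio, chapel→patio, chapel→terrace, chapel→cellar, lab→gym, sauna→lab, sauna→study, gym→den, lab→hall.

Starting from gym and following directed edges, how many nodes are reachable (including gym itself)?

BFS from gym visits: gym, office, loft, garage, gallery, den, chapel, studio, sauna, lab, terrace, patio, cellar, hall, study, vault, lobby
Reachable nodes: 17 of 21 total.

17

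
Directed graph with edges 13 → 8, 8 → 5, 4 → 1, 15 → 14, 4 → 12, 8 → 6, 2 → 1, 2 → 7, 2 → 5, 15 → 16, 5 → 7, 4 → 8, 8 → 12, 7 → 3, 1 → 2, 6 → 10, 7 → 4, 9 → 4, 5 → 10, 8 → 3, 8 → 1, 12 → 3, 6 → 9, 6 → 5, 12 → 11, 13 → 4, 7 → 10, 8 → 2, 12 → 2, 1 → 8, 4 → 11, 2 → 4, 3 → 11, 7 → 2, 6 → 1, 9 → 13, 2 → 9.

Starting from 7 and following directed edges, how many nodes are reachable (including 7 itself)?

13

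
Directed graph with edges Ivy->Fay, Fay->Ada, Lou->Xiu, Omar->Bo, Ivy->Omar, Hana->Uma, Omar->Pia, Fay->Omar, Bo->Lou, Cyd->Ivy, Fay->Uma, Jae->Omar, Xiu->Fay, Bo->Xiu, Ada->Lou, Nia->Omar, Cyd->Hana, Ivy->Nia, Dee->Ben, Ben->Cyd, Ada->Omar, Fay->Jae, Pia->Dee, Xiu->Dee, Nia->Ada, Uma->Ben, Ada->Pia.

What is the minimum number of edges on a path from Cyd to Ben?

3

Level 0: Cyd
Level 1: Hana, Ivy
Level 2: Fay, Nia, Omar, Uma
Level 3: Ada, Ben, Bo, Jae, Pia
Level 4: Dee, Lou, Xiu
Ben first appears at level 3.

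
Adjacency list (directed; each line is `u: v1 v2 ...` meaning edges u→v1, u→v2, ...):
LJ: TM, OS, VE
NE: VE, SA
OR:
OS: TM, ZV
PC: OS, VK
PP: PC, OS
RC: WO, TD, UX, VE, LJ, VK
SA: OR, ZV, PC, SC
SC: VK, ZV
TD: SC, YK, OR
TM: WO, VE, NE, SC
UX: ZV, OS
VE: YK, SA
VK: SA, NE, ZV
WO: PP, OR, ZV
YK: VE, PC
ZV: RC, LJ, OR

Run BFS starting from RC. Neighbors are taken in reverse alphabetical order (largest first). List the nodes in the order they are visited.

RC -> WO -> VK -> VE -> UX -> TD -> LJ -> ZV -> PP -> OR -> SA -> NE -> YK -> OS -> SC -> TM -> PC

Visit RC; enqueue WO, VK, VE, UX, TD, LJ → queue [WO, VK, VE, UX, TD, LJ]
Visit WO; enqueue ZV, PP, OR → queue [VK, VE, UX, TD, LJ, ZV, PP, OR]
Visit VK; enqueue SA, NE → queue [VE, UX, TD, LJ, ZV, PP, OR, SA, NE]
Visit VE; enqueue YK → queue [UX, TD, LJ, ZV, PP, OR, SA, NE, YK]
Visit UX; enqueue OS → queue [TD, LJ, ZV, PP, OR, SA, NE, YK, OS]
Visit TD; enqueue SC → queue [LJ, ZV, PP, OR, SA, NE, YK, OS, SC]
Visit LJ; enqueue TM → queue [ZV, PP, OR, SA, NE, YK, OS, SC, TM]
Visit ZV → queue [PP, OR, SA, NE, YK, OS, SC, TM]
Visit PP; enqueue PC → queue [OR, SA, NE, YK, OS, SC, TM, PC]
Visit OR → queue [SA, NE, YK, OS, SC, TM, PC]
Visit SA → queue [NE, YK, OS, SC, TM, PC]
Visit NE → queue [YK, OS, SC, TM, PC]
Visit YK → queue [OS, SC, TM, PC]
Visit OS → queue [SC, TM, PC]
Visit SC → queue [TM, PC]
Visit TM → queue [PC]
Visit PC → queue []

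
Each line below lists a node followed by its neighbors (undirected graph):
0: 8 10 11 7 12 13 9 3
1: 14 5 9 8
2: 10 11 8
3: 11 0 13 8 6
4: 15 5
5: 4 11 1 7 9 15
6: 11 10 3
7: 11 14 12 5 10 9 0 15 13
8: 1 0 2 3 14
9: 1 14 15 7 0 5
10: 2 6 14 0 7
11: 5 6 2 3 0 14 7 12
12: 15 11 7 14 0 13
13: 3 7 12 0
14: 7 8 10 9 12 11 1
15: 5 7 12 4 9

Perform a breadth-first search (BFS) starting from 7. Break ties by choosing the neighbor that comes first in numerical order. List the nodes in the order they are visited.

7, 0, 5, 9, 10, 11, 12, 13, 14, 15, 3, 8, 1, 4, 2, 6

Visit 7; enqueue 0, 5, 9, 10, 11, 12, 13, 14, 15 → queue [0, 5, 9, 10, 11, 12, 13, 14, 15]
Visit 0; enqueue 3, 8 → queue [5, 9, 10, 11, 12, 13, 14, 15, 3, 8]
Visit 5; enqueue 1, 4 → queue [9, 10, 11, 12, 13, 14, 15, 3, 8, 1, 4]
Visit 9 → queue [10, 11, 12, 13, 14, 15, 3, 8, 1, 4]
Visit 10; enqueue 2, 6 → queue [11, 12, 13, 14, 15, 3, 8, 1, 4, 2, 6]
Visit 11 → queue [12, 13, 14, 15, 3, 8, 1, 4, 2, 6]
Visit 12 → queue [13, 14, 15, 3, 8, 1, 4, 2, 6]
Visit 13 → queue [14, 15, 3, 8, 1, 4, 2, 6]
Visit 14 → queue [15, 3, 8, 1, 4, 2, 6]
Visit 15 → queue [3, 8, 1, 4, 2, 6]
Visit 3 → queue [8, 1, 4, 2, 6]
Visit 8 → queue [1, 4, 2, 6]
Visit 1 → queue [4, 2, 6]
Visit 4 → queue [2, 6]
Visit 2 → queue [6]
Visit 6 → queue []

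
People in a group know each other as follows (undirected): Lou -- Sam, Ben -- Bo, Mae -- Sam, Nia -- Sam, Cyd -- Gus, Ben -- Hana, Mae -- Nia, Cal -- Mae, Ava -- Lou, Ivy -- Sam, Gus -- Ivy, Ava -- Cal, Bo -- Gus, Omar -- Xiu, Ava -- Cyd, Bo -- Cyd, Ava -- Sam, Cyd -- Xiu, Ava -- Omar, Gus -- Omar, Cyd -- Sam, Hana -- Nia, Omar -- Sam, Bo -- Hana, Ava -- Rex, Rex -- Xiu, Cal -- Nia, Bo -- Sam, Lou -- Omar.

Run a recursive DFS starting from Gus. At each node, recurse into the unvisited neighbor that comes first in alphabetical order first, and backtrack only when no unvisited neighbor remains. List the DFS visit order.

Gus → Bo → Ben → Hana → Nia → Cal → Ava → Cyd → Sam → Ivy → Lou → Omar → Xiu → Rex → Mae

Visit Gus
Gus → Bo
Bo → Ben
Ben → Hana
Hana → Nia
Nia → Cal
Cal → Ava
Ava → Cyd
Cyd → Sam
Sam → Ivy
Sam → Lou
Lou → Omar
Omar → Xiu
Xiu → Rex
Sam → Mae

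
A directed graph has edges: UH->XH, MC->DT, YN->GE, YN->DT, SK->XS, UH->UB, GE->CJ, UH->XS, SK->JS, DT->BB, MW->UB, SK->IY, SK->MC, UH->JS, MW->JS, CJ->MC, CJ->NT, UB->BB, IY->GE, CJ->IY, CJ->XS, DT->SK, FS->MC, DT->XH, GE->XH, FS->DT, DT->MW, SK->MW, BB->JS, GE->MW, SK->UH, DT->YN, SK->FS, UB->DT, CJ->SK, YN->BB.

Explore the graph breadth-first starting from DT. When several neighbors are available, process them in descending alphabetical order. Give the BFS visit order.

Visit DT; enqueue YN, XH, SK, MW, BB → queue [YN, XH, SK, MW, BB]
Visit YN; enqueue GE → queue [XH, SK, MW, BB, GE]
Visit XH → queue [SK, MW, BB, GE]
Visit SK; enqueue XS, UH, MC, JS, IY, FS → queue [MW, BB, GE, XS, UH, MC, JS, IY, FS]
Visit MW; enqueue UB → queue [BB, GE, XS, UH, MC, JS, IY, FS, UB]
Visit BB → queue [GE, XS, UH, MC, JS, IY, FS, UB]
Visit GE; enqueue CJ → queue [XS, UH, MC, JS, IY, FS, UB, CJ]
Visit XS → queue [UH, MC, JS, IY, FS, UB, CJ]
Visit UH → queue [MC, JS, IY, FS, UB, CJ]
Visit MC → queue [JS, IY, FS, UB, CJ]
Visit JS → queue [IY, FS, UB, CJ]
Visit IY → queue [FS, UB, CJ]
Visit FS → queue [UB, CJ]
Visit UB → queue [CJ]
Visit CJ; enqueue NT → queue [NT]
Visit NT → queue []

DT → YN → XH → SK → MW → BB → GE → XS → UH → MC → JS → IY → FS → UB → CJ → NT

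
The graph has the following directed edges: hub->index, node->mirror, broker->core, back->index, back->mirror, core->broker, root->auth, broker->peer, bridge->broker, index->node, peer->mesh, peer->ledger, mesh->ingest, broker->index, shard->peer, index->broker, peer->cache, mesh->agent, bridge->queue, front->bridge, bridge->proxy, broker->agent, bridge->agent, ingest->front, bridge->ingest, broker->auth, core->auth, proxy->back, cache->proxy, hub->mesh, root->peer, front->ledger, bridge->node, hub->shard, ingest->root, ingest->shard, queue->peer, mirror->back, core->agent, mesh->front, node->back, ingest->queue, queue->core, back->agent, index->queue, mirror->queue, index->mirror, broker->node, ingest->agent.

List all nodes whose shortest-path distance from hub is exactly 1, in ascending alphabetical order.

index, mesh, shard

Level 0: hub
Level 1: index, mesh, shard
Level 2: agent, broker, front, ingest, mirror, node, peer, queue
Level 3: auth, back, bridge, cache, core, ledger, root
Level 4: proxy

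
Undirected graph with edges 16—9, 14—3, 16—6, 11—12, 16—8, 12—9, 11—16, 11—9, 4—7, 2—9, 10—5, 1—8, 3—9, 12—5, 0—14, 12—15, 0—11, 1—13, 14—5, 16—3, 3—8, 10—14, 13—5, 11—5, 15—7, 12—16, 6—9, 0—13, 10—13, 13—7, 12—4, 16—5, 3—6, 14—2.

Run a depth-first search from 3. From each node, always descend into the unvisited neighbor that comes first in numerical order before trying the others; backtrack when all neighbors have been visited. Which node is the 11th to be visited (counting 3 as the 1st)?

1

Visit 3
3 → 6
6 → 9
9 → 2
2 → 14
14 → 0
0 → 11
11 → 5
5 → 10
10 → 13
13 → 1
1 → 8
8 → 16
16 → 12
12 → 4
4 → 7
7 → 15

Visit order: 3, 6, 9, 2, 14, 0, 11, 5, 10, 13, 1, 8, 16, 12, 4, 7, 15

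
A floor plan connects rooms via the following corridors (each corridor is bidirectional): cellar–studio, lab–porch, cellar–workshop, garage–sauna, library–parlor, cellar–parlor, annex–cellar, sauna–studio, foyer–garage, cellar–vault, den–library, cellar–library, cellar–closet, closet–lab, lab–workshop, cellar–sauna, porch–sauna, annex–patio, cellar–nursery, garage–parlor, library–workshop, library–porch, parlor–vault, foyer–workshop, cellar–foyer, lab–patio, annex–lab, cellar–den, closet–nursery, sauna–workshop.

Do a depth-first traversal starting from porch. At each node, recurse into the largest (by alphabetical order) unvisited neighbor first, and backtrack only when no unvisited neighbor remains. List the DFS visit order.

porch sauna workshop library parlor vault cellar studio nursery closet lab patio annex foyer garage den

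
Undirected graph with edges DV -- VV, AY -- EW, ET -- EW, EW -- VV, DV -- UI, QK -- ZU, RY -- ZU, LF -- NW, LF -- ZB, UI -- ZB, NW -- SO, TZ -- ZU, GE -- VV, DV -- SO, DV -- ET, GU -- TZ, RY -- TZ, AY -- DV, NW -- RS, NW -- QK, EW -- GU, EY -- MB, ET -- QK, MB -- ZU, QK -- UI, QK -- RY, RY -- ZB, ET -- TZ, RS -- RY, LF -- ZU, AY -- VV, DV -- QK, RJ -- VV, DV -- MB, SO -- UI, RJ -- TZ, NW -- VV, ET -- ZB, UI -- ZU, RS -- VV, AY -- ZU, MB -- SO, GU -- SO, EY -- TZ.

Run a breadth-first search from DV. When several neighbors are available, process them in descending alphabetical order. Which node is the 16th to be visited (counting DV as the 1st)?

GU

Visit DV; enqueue VV, UI, SO, QK, MB, ET, AY → queue [VV, UI, SO, QK, MB, ET, AY]
Visit VV; enqueue RS, RJ, NW, GE, EW → queue [UI, SO, QK, MB, ET, AY, RS, RJ, NW, GE, EW]
Visit UI; enqueue ZU, ZB → queue [SO, QK, MB, ET, AY, RS, RJ, NW, GE, EW, ZU, ZB]
Visit SO; enqueue GU → queue [QK, MB, ET, AY, RS, RJ, NW, GE, EW, ZU, ZB, GU]
Visit QK; enqueue RY → queue [MB, ET, AY, RS, RJ, NW, GE, EW, ZU, ZB, GU, RY]
Visit MB; enqueue EY → queue [ET, AY, RS, RJ, NW, GE, EW, ZU, ZB, GU, RY, EY]
Visit ET; enqueue TZ → queue [AY, RS, RJ, NW, GE, EW, ZU, ZB, GU, RY, EY, TZ]
Visit AY → queue [RS, RJ, NW, GE, EW, ZU, ZB, GU, RY, EY, TZ]
Visit RS → queue [RJ, NW, GE, EW, ZU, ZB, GU, RY, EY, TZ]
Visit RJ → queue [NW, GE, EW, ZU, ZB, GU, RY, EY, TZ]
Visit NW; enqueue LF → queue [GE, EW, ZU, ZB, GU, RY, EY, TZ, LF]
Visit GE → queue [EW, ZU, ZB, GU, RY, EY, TZ, LF]
Visit EW → queue [ZU, ZB, GU, RY, EY, TZ, LF]
Visit ZU → queue [ZB, GU, RY, EY, TZ, LF]
Visit ZB → queue [GU, RY, EY, TZ, LF]
Visit GU → queue [RY, EY, TZ, LF]
Visit RY → queue [EY, TZ, LF]
Visit EY → queue [TZ, LF]
Visit TZ → queue [LF]
Visit LF → queue []

Visit order: DV, VV, UI, SO, QK, MB, ET, AY, RS, RJ, NW, GE, EW, ZU, ZB, GU, RY, EY, TZ, LF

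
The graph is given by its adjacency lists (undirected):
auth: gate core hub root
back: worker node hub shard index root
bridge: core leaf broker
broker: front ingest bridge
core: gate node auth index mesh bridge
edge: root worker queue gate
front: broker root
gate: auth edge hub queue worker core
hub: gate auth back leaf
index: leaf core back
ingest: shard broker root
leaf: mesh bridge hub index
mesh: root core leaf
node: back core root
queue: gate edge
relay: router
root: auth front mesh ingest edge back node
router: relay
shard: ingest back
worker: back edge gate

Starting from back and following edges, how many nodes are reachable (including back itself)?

18

BFS from back visits: back, worker, shard, root, node, index, hub, gate, edge, ingest, mesh, front, auth, core, leaf, queue, broker, bridge
Reachable nodes: 18 of 20 total.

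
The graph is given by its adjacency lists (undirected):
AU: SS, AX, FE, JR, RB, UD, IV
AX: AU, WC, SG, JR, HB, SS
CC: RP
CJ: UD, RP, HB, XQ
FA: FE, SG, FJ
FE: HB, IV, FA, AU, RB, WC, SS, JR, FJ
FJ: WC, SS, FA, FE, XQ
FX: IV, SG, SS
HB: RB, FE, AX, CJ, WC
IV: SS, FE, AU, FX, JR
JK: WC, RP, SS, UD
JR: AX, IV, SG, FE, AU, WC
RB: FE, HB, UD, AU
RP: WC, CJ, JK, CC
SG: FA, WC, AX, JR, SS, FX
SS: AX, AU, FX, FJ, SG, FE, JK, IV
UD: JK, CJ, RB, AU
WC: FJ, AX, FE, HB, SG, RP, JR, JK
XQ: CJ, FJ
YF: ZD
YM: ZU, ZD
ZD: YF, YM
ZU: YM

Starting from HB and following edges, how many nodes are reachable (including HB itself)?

19

BFS from HB visits: HB, RB, FE, AX, CJ, WC, UD, AU, IV, FA, SS, JR, FJ, SG, RP, XQ, JK, FX, CC
Reachable nodes: 19 of 23 total.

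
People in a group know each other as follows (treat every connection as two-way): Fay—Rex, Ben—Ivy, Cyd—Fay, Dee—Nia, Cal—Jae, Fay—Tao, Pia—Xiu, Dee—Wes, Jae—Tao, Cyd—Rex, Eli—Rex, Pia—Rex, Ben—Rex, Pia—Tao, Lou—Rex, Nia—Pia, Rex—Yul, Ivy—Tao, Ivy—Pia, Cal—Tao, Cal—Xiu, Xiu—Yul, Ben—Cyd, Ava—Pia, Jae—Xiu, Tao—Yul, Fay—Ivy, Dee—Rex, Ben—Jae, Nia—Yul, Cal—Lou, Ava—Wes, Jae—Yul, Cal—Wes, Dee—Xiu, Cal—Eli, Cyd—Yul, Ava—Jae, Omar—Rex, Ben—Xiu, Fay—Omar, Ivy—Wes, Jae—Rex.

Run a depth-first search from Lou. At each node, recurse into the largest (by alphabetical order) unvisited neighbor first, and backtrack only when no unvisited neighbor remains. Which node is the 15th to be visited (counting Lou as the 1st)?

Dee

Visit Lou
Lou → Rex
Rex → Yul
Yul → Xiu
Xiu → Pia
Pia → Tao
Tao → Jae
Jae → Cal
Cal → Wes
Wes → Ivy
Ivy → Fay
Fay → Omar
Fay → Cyd
Cyd → Ben
Wes → Dee
Dee → Nia
Wes → Ava
Cal → Eli

Visit order: Lou, Rex, Yul, Xiu, Pia, Tao, Jae, Cal, Wes, Ivy, Fay, Omar, Cyd, Ben, Dee, Nia, Ava, Eli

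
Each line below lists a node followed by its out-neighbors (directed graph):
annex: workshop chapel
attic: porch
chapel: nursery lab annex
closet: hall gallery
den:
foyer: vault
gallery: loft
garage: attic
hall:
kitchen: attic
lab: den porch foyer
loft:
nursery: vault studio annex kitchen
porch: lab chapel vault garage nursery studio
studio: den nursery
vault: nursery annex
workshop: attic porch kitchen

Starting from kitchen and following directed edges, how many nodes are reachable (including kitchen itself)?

13

BFS from kitchen visits: kitchen, attic, porch, lab, chapel, vault, garage, nursery, studio, den, foyer, annex, workshop
Reachable nodes: 13 of 17 total.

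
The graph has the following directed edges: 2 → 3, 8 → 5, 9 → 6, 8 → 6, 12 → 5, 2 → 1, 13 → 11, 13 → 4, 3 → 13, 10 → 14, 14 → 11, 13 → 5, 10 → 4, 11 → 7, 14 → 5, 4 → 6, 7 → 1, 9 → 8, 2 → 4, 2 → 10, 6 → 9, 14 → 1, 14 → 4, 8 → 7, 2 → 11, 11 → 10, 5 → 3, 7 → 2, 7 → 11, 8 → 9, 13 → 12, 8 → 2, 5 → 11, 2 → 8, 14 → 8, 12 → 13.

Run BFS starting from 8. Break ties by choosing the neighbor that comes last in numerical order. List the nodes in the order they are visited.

8 9 7 6 5 2 11 1 3 10 4 13 14 12

Visit 8; enqueue 9, 7, 6, 5, 2 → queue [9, 7, 6, 5, 2]
Visit 9 → queue [7, 6, 5, 2]
Visit 7; enqueue 11, 1 → queue [6, 5, 2, 11, 1]
Visit 6 → queue [5, 2, 11, 1]
Visit 5; enqueue 3 → queue [2, 11, 1, 3]
Visit 2; enqueue 10, 4 → queue [11, 1, 3, 10, 4]
Visit 11 → queue [1, 3, 10, 4]
Visit 1 → queue [3, 10, 4]
Visit 3; enqueue 13 → queue [10, 4, 13]
Visit 10; enqueue 14 → queue [4, 13, 14]
Visit 4 → queue [13, 14]
Visit 13; enqueue 12 → queue [14, 12]
Visit 14 → queue [12]
Visit 12 → queue []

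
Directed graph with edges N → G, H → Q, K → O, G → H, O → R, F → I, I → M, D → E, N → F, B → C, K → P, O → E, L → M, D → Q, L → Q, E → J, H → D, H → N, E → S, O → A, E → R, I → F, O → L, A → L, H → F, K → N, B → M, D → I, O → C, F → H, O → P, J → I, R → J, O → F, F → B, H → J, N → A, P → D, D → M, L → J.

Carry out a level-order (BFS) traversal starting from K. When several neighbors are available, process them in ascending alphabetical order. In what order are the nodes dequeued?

Visit K; enqueue N, O, P → queue [N, O, P]
Visit N; enqueue A, F, G → queue [O, P, A, F, G]
Visit O; enqueue C, E, L, R → queue [P, A, F, G, C, E, L, R]
Visit P; enqueue D → queue [A, F, G, C, E, L, R, D]
Visit A → queue [F, G, C, E, L, R, D]
Visit F; enqueue B, H, I → queue [G, C, E, L, R, D, B, H, I]
Visit G → queue [C, E, L, R, D, B, H, I]
Visit C → queue [E, L, R, D, B, H, I]
Visit E; enqueue J, S → queue [L, R, D, B, H, I, J, S]
Visit L; enqueue M, Q → queue [R, D, B, H, I, J, S, M, Q]
Visit R → queue [D, B, H, I, J, S, M, Q]
Visit D → queue [B, H, I, J, S, M, Q]
Visit B → queue [H, I, J, S, M, Q]
Visit H → queue [I, J, S, M, Q]
Visit I → queue [J, S, M, Q]
Visit J → queue [S, M, Q]
Visit S → queue [M, Q]
Visit M → queue [Q]
Visit Q → queue []

K N O P A F G C E L R D B H I J S M Q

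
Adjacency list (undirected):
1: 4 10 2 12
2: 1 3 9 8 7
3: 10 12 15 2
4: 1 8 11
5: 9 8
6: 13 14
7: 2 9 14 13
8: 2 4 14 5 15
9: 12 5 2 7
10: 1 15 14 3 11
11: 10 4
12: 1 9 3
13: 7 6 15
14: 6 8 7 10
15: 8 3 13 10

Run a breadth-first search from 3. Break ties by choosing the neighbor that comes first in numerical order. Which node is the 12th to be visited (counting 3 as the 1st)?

Visit 3; enqueue 2, 10, 12, 15 → queue [2, 10, 12, 15]
Visit 2; enqueue 1, 7, 8, 9 → queue [10, 12, 15, 1, 7, 8, 9]
Visit 10; enqueue 11, 14 → queue [12, 15, 1, 7, 8, 9, 11, 14]
Visit 12 → queue [15, 1, 7, 8, 9, 11, 14]
Visit 15; enqueue 13 → queue [1, 7, 8, 9, 11, 14, 13]
Visit 1; enqueue 4 → queue [7, 8, 9, 11, 14, 13, 4]
Visit 7 → queue [8, 9, 11, 14, 13, 4]
Visit 8; enqueue 5 → queue [9, 11, 14, 13, 4, 5]
Visit 9 → queue [11, 14, 13, 4, 5]
Visit 11 → queue [14, 13, 4, 5]
Visit 14; enqueue 6 → queue [13, 4, 5, 6]
Visit 13 → queue [4, 5, 6]
Visit 4 → queue [5, 6]
Visit 5 → queue [6]
Visit 6 → queue []

Visit order: 3, 2, 10, 12, 15, 1, 7, 8, 9, 11, 14, 13, 4, 5, 6

13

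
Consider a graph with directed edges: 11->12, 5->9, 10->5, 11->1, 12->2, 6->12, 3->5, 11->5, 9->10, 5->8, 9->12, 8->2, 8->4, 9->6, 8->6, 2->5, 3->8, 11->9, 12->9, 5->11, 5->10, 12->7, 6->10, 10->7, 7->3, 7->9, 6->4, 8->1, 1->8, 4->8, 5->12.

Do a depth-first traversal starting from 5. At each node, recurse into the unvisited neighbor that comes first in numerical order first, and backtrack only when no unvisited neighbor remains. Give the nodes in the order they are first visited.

Visit 5
5 → 8
8 → 1
8 → 2
8 → 4
8 → 6
6 → 10
10 → 7
7 → 3
7 → 9
9 → 12
5 → 11

5 -> 8 -> 1 -> 2 -> 4 -> 6 -> 10 -> 7 -> 3 -> 9 -> 12 -> 11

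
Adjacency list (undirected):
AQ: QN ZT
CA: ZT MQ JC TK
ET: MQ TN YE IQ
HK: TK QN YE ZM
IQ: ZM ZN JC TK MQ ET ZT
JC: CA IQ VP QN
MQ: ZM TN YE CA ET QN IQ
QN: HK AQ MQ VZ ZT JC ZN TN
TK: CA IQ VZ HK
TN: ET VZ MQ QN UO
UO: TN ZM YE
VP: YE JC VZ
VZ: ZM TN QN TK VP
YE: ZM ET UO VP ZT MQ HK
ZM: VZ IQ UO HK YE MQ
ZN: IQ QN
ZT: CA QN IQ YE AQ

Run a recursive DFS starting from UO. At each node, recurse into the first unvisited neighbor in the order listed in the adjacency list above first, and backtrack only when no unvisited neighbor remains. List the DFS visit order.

UO TN ET MQ ZM VZ QN HK TK CA ZT IQ ZN JC VP YE AQ

Visit UO
UO → TN
TN → ET
ET → MQ
MQ → ZM
ZM → VZ
VZ → QN
QN → HK
HK → TK
TK → CA
CA → ZT
ZT → IQ
IQ → ZN
IQ → JC
JC → VP
VP → YE
ZT → AQ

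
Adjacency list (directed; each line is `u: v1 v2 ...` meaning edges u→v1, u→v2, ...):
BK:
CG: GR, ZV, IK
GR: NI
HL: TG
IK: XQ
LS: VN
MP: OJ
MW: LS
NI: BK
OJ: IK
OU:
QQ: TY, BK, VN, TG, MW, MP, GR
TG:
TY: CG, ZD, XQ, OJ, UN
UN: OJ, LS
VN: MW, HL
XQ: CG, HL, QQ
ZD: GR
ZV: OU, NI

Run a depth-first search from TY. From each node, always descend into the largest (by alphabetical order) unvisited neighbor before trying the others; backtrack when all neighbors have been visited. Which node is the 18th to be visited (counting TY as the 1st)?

OU

Visit TY
TY → ZD
ZD → GR
GR → NI
NI → BK
TY → XQ
XQ → QQ
QQ → VN
VN → MW
MW → LS
VN → HL
HL → TG
QQ → MP
MP → OJ
OJ → IK
XQ → CG
CG → ZV
ZV → OU
TY → UN

Visit order: TY, ZD, GR, NI, BK, XQ, QQ, VN, MW, LS, HL, TG, MP, OJ, IK, CG, ZV, OU, UN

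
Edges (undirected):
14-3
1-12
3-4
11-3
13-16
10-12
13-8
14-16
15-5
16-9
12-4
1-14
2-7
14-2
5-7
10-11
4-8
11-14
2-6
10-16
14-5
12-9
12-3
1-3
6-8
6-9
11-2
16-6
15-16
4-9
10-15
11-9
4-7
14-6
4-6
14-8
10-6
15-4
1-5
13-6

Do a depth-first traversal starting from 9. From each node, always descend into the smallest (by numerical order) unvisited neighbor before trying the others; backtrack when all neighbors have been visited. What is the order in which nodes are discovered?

Visit 9
9 → 4
4 → 3
3 → 1
1 → 5
5 → 7
7 → 2
2 → 6
6 → 8
8 → 13
13 → 16
16 → 10
10 → 11
11 → 14
10 → 12
10 → 15

9 -> 4 -> 3 -> 1 -> 5 -> 7 -> 2 -> 6 -> 8 -> 13 -> 16 -> 10 -> 11 -> 14 -> 12 -> 15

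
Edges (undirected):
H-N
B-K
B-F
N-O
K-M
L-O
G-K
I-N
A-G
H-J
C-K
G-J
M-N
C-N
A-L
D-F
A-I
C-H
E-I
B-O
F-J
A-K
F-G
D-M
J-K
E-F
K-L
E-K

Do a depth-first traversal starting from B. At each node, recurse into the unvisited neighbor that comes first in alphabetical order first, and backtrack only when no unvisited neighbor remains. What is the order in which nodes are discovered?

B, F, D, M, K, A, G, J, H, C, N, I, E, O, L

Visit B
B → F
F → D
D → M
M → K
K → A
A → G
G → J
J → H
H → C
C → N
N → I
I → E
N → O
O → L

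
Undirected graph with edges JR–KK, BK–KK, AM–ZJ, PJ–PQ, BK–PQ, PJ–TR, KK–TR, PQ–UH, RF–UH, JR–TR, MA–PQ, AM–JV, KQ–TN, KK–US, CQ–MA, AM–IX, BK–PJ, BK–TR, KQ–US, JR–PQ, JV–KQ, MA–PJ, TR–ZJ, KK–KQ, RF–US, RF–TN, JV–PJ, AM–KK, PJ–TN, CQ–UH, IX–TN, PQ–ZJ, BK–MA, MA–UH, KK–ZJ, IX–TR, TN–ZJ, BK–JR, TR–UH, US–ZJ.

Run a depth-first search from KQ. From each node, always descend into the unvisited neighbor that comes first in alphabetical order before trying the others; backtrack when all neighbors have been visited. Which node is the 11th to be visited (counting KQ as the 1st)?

Visit KQ
KQ → JV
JV → AM
AM → IX
IX → TN
TN → PJ
PJ → BK
BK → JR
JR → KK
KK → TR
TR → UH
UH → CQ
CQ → MA
MA → PQ
PQ → ZJ
ZJ → US
US → RF

Visit order: KQ, JV, AM, IX, TN, PJ, BK, JR, KK, TR, UH, CQ, MA, PQ, ZJ, US, RF

UH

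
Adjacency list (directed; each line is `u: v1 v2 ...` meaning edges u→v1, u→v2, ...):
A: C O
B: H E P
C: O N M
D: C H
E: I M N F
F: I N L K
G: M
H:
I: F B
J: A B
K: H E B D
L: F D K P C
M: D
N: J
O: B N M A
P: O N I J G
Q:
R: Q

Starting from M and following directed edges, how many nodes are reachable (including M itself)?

BFS from M visits: M, D, H, C, O, N, B, A, J, P, E, I, G, F, L, K
Reachable nodes: 16 of 18 total.

16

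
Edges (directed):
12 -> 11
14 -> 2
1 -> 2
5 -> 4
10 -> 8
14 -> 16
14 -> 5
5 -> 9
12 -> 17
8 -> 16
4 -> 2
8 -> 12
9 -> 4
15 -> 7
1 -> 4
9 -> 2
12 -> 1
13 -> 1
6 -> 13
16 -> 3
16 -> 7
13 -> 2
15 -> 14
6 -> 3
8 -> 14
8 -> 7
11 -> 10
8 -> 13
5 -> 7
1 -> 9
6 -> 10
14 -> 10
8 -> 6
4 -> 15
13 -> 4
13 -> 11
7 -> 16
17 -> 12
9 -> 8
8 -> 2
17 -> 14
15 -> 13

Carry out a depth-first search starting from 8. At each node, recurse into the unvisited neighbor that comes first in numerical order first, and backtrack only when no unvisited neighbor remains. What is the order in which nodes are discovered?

8 2 6 3 10 13 1 4 15 7 16 14 5 9 11 12 17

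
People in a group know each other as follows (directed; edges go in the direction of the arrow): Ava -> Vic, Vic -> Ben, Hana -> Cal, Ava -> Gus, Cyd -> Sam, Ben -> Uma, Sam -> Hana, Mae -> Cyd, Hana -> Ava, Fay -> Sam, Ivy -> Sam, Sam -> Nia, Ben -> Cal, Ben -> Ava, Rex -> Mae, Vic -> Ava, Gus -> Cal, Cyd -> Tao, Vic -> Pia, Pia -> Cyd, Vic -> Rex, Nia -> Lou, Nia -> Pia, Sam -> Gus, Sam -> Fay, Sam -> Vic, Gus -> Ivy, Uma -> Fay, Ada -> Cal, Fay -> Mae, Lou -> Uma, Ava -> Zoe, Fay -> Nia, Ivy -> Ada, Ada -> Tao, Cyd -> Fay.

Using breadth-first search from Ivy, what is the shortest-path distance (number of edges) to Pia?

3

Level 0: Ivy
Level 1: Ada, Sam
Level 2: Cal, Fay, Gus, Hana, Nia, Tao, Vic
Level 3: Ava, Ben, Lou, Mae, Pia, Rex
Level 4: Cyd, Uma, Zoe
Pia first appears at level 3.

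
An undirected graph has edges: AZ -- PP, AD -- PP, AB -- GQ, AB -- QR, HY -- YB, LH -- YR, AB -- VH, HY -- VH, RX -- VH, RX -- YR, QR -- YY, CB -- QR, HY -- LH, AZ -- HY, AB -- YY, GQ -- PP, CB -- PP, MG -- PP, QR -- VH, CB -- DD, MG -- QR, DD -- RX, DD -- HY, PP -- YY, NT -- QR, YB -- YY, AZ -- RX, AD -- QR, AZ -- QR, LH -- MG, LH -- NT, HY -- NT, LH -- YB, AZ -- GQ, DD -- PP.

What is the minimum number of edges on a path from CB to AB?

2

Level 0: CB
Level 1: DD, PP, QR
Level 2: AB, AD, AZ, GQ, HY, MG, NT, RX, VH, YY
Level 3: LH, YB, YR
AB first appears at level 2.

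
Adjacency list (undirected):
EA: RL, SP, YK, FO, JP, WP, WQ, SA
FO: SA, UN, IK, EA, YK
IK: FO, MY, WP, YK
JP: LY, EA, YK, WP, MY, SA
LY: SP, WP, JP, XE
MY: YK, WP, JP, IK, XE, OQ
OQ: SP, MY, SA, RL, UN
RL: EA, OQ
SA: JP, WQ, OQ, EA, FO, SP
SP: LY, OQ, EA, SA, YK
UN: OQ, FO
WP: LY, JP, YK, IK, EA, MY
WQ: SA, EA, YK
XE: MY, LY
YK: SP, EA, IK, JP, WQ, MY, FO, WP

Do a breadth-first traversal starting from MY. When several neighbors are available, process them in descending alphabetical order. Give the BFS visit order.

MY, YK, XE, WP, OQ, JP, IK, WQ, SP, FO, EA, LY, UN, SA, RL

Visit MY; enqueue YK, XE, WP, OQ, JP, IK → queue [YK, XE, WP, OQ, JP, IK]
Visit YK; enqueue WQ, SP, FO, EA → queue [XE, WP, OQ, JP, IK, WQ, SP, FO, EA]
Visit XE; enqueue LY → queue [WP, OQ, JP, IK, WQ, SP, FO, EA, LY]
Visit WP → queue [OQ, JP, IK, WQ, SP, FO, EA, LY]
Visit OQ; enqueue UN, SA, RL → queue [JP, IK, WQ, SP, FO, EA, LY, UN, SA, RL]
Visit JP → queue [IK, WQ, SP, FO, EA, LY, UN, SA, RL]
Visit IK → queue [WQ, SP, FO, EA, LY, UN, SA, RL]
Visit WQ → queue [SP, FO, EA, LY, UN, SA, RL]
Visit SP → queue [FO, EA, LY, UN, SA, RL]
Visit FO → queue [EA, LY, UN, SA, RL]
Visit EA → queue [LY, UN, SA, RL]
Visit LY → queue [UN, SA, RL]
Visit UN → queue [SA, RL]
Visit SA → queue [RL]
Visit RL → queue []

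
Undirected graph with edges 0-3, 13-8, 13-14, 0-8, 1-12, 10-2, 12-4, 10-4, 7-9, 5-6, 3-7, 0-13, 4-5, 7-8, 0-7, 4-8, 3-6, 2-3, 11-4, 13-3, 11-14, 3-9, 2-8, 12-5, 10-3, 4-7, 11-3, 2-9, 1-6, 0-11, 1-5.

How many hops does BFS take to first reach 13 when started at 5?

3

Level 0: 5
Level 1: 1, 4, 6, 12
Level 2: 3, 7, 8, 10, 11
Level 3: 0, 2, 9, 13, 14
13 first appears at level 3.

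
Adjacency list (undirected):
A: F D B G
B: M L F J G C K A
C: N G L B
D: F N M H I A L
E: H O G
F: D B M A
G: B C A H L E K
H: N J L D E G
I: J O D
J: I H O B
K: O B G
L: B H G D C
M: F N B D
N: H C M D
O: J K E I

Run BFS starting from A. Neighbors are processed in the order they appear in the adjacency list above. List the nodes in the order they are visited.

Visit A; enqueue F, D, B, G → queue [F, D, B, G]
Visit F; enqueue M → queue [D, B, G, M]
Visit D; enqueue N, H, I, L → queue [B, G, M, N, H, I, L]
Visit B; enqueue J, C, K → queue [G, M, N, H, I, L, J, C, K]
Visit G; enqueue E → queue [M, N, H, I, L, J, C, K, E]
Visit M → queue [N, H, I, L, J, C, K, E]
Visit N → queue [H, I, L, J, C, K, E]
Visit H → queue [I, L, J, C, K, E]
Visit I; enqueue O → queue [L, J, C, K, E, O]
Visit L → queue [J, C, K, E, O]
Visit J → queue [C, K, E, O]
Visit C → queue [K, E, O]
Visit K → queue [E, O]
Visit E → queue [O]
Visit O → queue []

A F D B G M N H I L J C K E O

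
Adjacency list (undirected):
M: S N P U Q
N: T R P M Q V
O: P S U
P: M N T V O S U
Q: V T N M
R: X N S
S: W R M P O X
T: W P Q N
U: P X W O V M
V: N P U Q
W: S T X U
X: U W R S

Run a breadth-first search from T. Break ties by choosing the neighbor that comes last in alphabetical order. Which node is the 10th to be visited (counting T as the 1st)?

Visit T; enqueue W, Q, P, N → queue [W, Q, P, N]
Visit W; enqueue X, U, S → queue [Q, P, N, X, U, S]
Visit Q; enqueue V, M → queue [P, N, X, U, S, V, M]
Visit P; enqueue O → queue [N, X, U, S, V, M, O]
Visit N; enqueue R → queue [X, U, S, V, M, O, R]
Visit X → queue [U, S, V, M, O, R]
Visit U → queue [S, V, M, O, R]
Visit S → queue [V, M, O, R]
Visit V → queue [M, O, R]
Visit M → queue [O, R]
Visit O → queue [R]
Visit R → queue []

Visit order: T, W, Q, P, N, X, U, S, V, M, O, R

M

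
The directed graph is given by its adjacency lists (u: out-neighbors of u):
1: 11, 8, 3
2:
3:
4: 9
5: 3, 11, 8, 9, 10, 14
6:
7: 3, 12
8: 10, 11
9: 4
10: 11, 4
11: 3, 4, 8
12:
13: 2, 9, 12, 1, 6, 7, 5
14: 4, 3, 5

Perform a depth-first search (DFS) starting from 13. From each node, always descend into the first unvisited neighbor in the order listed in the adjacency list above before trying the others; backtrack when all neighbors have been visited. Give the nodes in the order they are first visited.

13 → 2 → 9 → 4 → 12 → 1 → 11 → 3 → 8 → 10 → 6 → 7 → 5 → 14

Visit 13
13 → 2
13 → 9
9 → 4
13 → 12
13 → 1
1 → 11
11 → 3
11 → 8
8 → 10
13 → 6
13 → 7
13 → 5
5 → 14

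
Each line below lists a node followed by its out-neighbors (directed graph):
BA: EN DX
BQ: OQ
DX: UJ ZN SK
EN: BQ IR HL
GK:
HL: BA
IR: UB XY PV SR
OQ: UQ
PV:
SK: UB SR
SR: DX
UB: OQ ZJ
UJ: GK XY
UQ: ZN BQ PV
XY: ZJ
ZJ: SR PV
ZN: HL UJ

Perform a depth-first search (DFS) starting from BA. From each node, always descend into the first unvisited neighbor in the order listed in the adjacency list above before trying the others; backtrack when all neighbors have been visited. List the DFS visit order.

Visit BA
BA → EN
EN → BQ
BQ → OQ
OQ → UQ
UQ → ZN
ZN → HL
ZN → UJ
UJ → GK
UJ → XY
XY → ZJ
ZJ → SR
SR → DX
DX → SK
SK → UB
ZJ → PV
EN → IR

BA, EN, BQ, OQ, UQ, ZN, HL, UJ, GK, XY, ZJ, SR, DX, SK, UB, PV, IR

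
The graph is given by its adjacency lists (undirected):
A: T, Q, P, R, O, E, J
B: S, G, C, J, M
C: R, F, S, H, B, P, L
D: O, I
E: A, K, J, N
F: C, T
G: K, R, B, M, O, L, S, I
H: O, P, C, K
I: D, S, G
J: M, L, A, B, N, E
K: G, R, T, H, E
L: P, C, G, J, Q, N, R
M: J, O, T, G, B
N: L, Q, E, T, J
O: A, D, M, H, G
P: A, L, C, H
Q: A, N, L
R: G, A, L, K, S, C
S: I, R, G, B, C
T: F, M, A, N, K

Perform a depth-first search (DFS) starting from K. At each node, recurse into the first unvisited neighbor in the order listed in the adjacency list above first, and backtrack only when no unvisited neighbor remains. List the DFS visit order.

Visit K
K → G
G → R
R → A
A → T
T → F
F → C
C → S
S → I
I → D
D → O
O → M
M → J
J → L
L → P
P → H
L → Q
Q → N
N → E
J → B

K → G → R → A → T → F → C → S → I → D → O → M → J → L → P → H → Q → N → E → B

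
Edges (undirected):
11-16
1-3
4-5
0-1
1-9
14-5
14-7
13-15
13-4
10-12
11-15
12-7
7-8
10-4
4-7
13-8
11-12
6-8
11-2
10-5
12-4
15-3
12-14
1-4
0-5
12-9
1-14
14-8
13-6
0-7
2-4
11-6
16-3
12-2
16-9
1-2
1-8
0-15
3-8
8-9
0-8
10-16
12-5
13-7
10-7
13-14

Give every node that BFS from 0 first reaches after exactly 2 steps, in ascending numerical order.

Level 0: 0
Level 1: 1, 5, 7, 8, 15
Level 2: 2, 3, 4, 6, 9, 10, 11, 12, 13, 14
Level 3: 16

2, 3, 4, 6, 9, 10, 11, 12, 13, 14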